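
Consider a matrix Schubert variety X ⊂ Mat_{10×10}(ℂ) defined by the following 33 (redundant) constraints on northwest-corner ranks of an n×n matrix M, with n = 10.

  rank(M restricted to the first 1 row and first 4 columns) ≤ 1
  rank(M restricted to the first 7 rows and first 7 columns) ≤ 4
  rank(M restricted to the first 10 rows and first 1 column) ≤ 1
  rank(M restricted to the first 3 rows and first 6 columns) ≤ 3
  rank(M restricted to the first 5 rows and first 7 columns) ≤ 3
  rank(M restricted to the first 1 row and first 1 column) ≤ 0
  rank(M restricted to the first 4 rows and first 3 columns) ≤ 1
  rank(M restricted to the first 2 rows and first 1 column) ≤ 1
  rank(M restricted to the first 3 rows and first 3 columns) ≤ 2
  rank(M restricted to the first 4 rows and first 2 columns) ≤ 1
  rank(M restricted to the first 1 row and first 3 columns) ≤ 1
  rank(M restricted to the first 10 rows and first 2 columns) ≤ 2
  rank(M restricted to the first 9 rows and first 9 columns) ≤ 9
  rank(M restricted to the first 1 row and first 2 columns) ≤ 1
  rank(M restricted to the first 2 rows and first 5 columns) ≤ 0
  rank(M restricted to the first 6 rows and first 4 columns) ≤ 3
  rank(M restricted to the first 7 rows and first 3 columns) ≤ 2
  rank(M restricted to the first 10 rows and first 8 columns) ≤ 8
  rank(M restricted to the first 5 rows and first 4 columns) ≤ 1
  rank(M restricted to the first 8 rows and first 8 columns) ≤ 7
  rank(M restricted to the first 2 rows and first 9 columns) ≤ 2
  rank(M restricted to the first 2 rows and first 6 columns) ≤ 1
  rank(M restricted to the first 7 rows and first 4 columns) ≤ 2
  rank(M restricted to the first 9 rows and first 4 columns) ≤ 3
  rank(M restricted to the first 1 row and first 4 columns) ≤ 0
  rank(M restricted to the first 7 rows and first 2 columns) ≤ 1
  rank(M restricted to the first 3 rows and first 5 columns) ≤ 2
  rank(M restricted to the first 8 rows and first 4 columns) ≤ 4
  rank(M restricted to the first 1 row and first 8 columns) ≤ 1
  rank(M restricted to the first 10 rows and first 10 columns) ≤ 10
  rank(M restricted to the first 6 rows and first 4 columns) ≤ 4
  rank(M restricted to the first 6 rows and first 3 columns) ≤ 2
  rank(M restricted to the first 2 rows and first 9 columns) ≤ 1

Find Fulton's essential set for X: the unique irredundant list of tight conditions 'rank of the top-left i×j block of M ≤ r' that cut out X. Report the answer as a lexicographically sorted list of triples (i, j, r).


The tightest implied rank at each (i,j), from the 33 conditions:

  0  0  0  0  0  1  1  1  1  1
  0  0  0  0  0  1  1  1  1  2
  1  1  1  1  1  2  2  2  2  3
  1  1  1  1  2  3  3  3  3  4
  1  1  1  1  2  3  3  4  4  5
  1  1  2  2  3  4  4  5  5  6
  1  1  2  2  3  4  4  5  6  7
  1  2  3  3  4  5  5  6  7  8
  1  2  3  3  4  5  6  7  8  9
  1  2  3  4  5  6  7  8  9  10

so w = (6, 10, 1, 5, 8, 3, 9, 2, 7, 4).

D(w) has 25 cells with 8 SE-corners; essential set:

[(2, 5, 0), (2, 9, 1), (5, 4, 1), (5, 7, 3), (7, 2, 1), (7, 4, 2), (7, 7, 4), (9, 4, 3)]


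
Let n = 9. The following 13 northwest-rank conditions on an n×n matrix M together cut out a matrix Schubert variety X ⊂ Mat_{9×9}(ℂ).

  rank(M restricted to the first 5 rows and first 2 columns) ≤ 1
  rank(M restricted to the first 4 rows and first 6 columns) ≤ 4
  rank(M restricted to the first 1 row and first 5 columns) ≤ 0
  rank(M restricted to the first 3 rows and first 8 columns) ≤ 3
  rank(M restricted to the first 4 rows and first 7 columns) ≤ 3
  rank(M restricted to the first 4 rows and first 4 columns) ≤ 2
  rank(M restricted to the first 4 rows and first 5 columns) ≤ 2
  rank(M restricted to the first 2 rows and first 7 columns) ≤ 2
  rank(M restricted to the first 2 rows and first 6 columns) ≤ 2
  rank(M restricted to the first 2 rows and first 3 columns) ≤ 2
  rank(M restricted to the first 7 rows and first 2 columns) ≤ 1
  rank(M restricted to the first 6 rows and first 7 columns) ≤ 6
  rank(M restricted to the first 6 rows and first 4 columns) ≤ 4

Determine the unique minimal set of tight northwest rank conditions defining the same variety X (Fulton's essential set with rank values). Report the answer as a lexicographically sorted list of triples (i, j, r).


The tightest implied rank at each (i,j), from the 13 conditions:

  i=1: 0 0 0 0 0 1 1 1 1
  i=2: 1 1 1 1 1 2 2 2 2
  i=3: 1 1 2 2 2 3 3 3 3
  i=4: 1 1 2 2 2 3 3 4 4
  i=5: 1 1 2 3 3 4 4 5 5
  i=6: 1 1 2 3 4 5 5 6 6
  i=7: 1 1 2 3 4 5 6 7 7
  i=8: 1 2 3 4 5 6 7 8 8
  i=9: 1 2 3 4 5 6 7 8 9

reading off 1-entries of Δ²R: w = (6, 1, 3, 8, 4, 5, 7, 2, 9).

D(w) has 13 cells with 4 SE-corners; essential set:

[(1, 5, 0), (4, 5, 2), (4, 7, 3), (7, 2, 1)]


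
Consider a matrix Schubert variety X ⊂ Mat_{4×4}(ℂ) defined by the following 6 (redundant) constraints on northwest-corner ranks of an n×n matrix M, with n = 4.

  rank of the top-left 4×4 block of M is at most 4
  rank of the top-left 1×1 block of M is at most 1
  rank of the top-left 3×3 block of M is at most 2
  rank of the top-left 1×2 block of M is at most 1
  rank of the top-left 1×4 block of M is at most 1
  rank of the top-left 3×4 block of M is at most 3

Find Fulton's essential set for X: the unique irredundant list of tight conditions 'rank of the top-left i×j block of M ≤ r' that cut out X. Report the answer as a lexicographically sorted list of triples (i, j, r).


Computing R[i][j] = min implied NW-rank bound (n=4, 6 conditions):

  i=1: 1, 1, 1, 1
  i=2: 1, 2, 2, 2
  i=3: 1, 2, 2, 3
  i=4: 1, 2, 3, 4

so w = (1, 2, 4, 3).

Fulton essential set (the sole Rothe cell):

[(3, 3, 2)]


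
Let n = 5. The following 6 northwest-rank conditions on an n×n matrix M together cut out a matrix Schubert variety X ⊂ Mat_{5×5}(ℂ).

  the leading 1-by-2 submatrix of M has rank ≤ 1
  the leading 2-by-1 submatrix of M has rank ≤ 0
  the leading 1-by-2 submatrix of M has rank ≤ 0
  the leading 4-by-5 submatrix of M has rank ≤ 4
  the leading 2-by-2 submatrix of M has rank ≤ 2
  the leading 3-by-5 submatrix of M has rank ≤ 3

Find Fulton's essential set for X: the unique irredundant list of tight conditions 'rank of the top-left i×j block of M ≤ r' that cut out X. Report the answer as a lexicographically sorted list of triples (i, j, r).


Computing R[i][j] = min implied NW-rank bound (n=5, 6 conditions):

  R[1]: 0  0  1  1  1
  R[2]: 0  1  2  2  2
  R[3]: 1  2  3  3  3
  R[4]: 1  2  3  4  4
  R[5]: 1  2  3  4  5

the unique w with this rank table is (3, 2, 1, 4, 5).

Rothe diagram D(w) (3 cells), 2 SE-corners (essential conditions):

[(1, 2, 0), (2, 1, 0)]


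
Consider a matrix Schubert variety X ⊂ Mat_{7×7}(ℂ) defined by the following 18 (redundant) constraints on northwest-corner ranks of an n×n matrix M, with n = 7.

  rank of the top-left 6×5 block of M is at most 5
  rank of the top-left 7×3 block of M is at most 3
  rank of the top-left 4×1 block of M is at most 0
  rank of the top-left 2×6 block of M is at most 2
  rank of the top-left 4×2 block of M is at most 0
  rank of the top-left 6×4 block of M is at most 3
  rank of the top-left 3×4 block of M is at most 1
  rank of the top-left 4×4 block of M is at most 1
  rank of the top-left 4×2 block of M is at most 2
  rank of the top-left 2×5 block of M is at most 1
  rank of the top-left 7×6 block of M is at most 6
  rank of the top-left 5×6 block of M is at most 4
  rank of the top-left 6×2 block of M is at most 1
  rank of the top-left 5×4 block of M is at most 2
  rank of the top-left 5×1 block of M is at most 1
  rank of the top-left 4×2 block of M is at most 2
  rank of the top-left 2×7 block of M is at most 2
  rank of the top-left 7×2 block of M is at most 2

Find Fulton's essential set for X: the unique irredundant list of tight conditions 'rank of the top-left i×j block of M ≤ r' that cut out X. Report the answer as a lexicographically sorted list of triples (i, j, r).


Computing R[i][j] = min implied NW-rank bound (n=7, 18 conditions):

  i=1: 0 0 1 1 1 1 1
  i=2: 0 0 1 1 1 2 2
  i=3: 0 0 1 1 2 3 3
  i=4: 0 0 1 1 2 3 4
  i=5: 1 1 2 2 3 4 5
  i=6: 1 1 2 3 4 5 6
  i=7: 1 2 3 4 5 6 7

hence w(1..7) = (3, 6, 5, 7, 1, 4, 2).

Rothe diagram D(w) (13 cells), 4 SE-corners (essential conditions):

[(2, 5, 1), (4, 2, 0), (4, 4, 1), (6, 2, 1)]


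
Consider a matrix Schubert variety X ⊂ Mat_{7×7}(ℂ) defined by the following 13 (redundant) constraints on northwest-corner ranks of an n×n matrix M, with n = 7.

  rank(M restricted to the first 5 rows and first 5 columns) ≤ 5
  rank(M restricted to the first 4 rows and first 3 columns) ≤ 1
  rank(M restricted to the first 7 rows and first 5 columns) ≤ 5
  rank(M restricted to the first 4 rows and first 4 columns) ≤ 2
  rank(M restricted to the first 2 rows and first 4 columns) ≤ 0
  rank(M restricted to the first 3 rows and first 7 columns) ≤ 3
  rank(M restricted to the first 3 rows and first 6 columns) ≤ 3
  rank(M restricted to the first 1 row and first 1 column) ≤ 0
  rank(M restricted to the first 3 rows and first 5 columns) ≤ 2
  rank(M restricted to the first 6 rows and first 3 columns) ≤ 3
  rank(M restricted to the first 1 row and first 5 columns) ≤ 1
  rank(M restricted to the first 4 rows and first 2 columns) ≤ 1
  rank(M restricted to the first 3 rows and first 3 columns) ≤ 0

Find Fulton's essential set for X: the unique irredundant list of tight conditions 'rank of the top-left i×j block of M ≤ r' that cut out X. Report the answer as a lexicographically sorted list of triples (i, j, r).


Reconstructing r_w from the 13 given conditions:

  0, 0, 0, 0, 1, 1, 1
  0, 0, 0, 0, 1, 2, 2
  0, 0, 0, 1, 2, 3, 3
  1, 1, 1, 2, 3, 4, 4
  1, 2, 2, 3, 4, 5, 5
  1, 2, 3, 4, 5, 6, 6
  1, 2, 3, 4, 5, 6, 7

so w = (5, 6, 4, 1, 2, 3, 7).

2 SE-corners of the 11-cell Rothe diagram give Ess(w):

[(2, 4, 0), (3, 3, 0)]


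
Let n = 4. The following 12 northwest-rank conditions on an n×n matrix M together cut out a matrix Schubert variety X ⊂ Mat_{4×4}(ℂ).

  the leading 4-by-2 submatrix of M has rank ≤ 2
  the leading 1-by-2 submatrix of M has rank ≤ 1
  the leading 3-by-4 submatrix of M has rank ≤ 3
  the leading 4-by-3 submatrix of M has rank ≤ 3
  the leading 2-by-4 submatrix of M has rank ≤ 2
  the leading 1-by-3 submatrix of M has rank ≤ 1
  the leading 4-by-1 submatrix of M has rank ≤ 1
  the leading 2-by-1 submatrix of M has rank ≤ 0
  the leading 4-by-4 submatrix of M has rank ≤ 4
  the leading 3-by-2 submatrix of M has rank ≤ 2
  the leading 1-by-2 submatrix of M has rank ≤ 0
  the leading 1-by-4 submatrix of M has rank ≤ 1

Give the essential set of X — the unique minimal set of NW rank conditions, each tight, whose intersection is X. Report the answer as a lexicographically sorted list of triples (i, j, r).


Rank table r_w(4×4) implied by the 12 constraints:

  row 1: 0, 0, 1, 1
  row 2: 0, 1, 2, 2
  row 3: 1, 2, 3, 3
  row 4: 1, 2, 3, 4

the unique w with this rank table is (3, 2, 1, 4).

|D(w)|=3, |Ess(w)|=2:

[(1, 2, 0), (2, 1, 0)]


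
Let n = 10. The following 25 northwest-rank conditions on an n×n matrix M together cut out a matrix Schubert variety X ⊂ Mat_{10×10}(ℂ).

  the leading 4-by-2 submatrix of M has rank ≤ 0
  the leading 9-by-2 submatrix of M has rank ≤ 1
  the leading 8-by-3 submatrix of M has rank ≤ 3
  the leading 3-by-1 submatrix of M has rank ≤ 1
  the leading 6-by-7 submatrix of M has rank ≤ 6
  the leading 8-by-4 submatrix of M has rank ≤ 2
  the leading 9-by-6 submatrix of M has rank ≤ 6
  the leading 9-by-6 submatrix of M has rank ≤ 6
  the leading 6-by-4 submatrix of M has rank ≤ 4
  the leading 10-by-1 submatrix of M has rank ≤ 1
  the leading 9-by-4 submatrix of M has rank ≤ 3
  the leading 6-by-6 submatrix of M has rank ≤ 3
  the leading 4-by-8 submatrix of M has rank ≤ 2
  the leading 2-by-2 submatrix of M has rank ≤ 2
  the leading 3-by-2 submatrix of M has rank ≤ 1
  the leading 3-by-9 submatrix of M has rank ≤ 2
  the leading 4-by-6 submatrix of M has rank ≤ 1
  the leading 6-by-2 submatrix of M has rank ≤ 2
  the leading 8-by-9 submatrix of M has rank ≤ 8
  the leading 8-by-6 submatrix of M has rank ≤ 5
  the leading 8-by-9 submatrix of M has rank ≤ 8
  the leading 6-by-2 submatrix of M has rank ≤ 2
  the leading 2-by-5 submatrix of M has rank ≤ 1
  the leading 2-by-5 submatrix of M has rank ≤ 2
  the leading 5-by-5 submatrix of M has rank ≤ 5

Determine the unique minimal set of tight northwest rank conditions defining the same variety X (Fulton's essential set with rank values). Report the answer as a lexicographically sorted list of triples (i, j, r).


Rank table r_w(10×10) implied by the 25 constraints:

  R[1]: 0 | 0 | 1 | 1 | 1 | 1 | 1 | 1 | 1 | 1
  R[2]: 0 | 0 | 1 | 1 | 1 | 1 | 2 | 2 | 2 | 2
  R[3]: 0 | 0 | 1 | 1 | 1 | 1 | 2 | 2 | 2 | 3
  R[4]: 0 | 0 | 1 | 1 | 1 | 1 | 2 | 2 | 3 | 4
  R[5]: 1 | 1 | 2 | 2 | 2 | 2 | 3 | 3 | 4 | 5
  R[6]: 1 | 1 | 2 | 2 | 3 | 3 | 4 | 4 | 5 | 6
  R[7]: 1 | 1 | 2 | 2 | 3 | 4 | 5 | 5 | 6 | 7
  R[8]: 1 | 1 | 2 | 2 | 3 | 4 | 5 | 6 | 7 | 8
  R[9]: 1 | 1 | 2 | 3 | 4 | 5 | 6 | 7 | 8 | 9
  R[10]: 1 | 2 | 3 | 4 | 5 | 6 | 7 | 8 | 9 | 10

so w = (3, 7, 10, 9, 1, 5, 6, 8, 4, 2).

Rothe diagram D(w) (27 cells), 6 SE-corners (essential conditions):

[(3, 9, 2), (4, 2, 0), (4, 6, 1), (4, 8, 2), (8, 4, 2), (9, 2, 1)]


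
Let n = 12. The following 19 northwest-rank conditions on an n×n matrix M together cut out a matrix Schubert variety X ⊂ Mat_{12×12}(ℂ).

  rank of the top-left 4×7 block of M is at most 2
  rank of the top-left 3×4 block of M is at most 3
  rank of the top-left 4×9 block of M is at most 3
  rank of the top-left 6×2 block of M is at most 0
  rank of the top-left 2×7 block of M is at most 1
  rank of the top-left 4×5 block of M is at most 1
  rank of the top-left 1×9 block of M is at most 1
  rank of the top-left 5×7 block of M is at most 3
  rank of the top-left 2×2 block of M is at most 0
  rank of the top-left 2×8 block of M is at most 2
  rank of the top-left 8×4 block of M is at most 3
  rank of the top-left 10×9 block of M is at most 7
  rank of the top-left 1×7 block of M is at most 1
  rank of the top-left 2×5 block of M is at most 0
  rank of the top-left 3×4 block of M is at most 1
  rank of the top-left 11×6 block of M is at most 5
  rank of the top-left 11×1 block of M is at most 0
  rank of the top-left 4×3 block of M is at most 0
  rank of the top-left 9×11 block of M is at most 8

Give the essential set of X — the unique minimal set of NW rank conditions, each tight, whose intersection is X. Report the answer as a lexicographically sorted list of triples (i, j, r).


Computing R[i][j] = min implied NW-rank bound (n=12, 19 conditions):

  0 | 0 | 0 | 0 | 0 | 1 | 1 | 1 | 1 | 1 | 1 | 1
  0 | 0 | 0 | 0 | 0 | 1 | 1 | 2 | 2 | 2 | 2 | 2
  0 | 0 | 0 | 1 | 1 | 2 | 2 | 3 | 3 | 3 | 3 | 3
  0 | 0 | 0 | 1 | 1 | 2 | 2 | 3 | 3 | 4 | 4 | 4
  0 | 0 | 1 | 2 | 2 | 3 | 3 | 4 | 4 | 5 | 5 | 5
  0 | 0 | 1 | 2 | 3 | 4 | 4 | 5 | 5 | 6 | 6 | 6
  0 | 1 | 2 | 3 | 4 | 5 | 5 | 6 | 6 | 7 | 7 | 7
  0 | 1 | 2 | 3 | 4 | 5 | 6 | 7 | 7 | 8 | 8 | 8
  0 | 1 | 2 | 3 | 4 | 5 | 6 | 7 | 7 | 8 | 8 | 9
  0 | 1 | 2 | 3 | 4 | 5 | 6 | 7 | 7 | 8 | 9 | 10
  0 | 1 | 2 | 3 | 4 | 5 | 6 | 7 | 8 | 9 | 10 | 11
  1 | 2 | 3 | 4 | 5 | 6 | 7 | 8 | 9 | 10 | 11 | 12

second differences of R give the permutation w = (6, 8, 4, 10, 3, 5, 2, 7, 12, 11, 9, 1).

10 SE-corners of the 32-cell Rothe diagram give Ess(w):

[(2, 5, 0), (2, 7, 1), (4, 3, 0), (4, 5, 1), (4, 7, 2), (4, 9, 3), (6, 2, 0), (9, 11, 8), (10, 9, 7), (11, 1, 0)]


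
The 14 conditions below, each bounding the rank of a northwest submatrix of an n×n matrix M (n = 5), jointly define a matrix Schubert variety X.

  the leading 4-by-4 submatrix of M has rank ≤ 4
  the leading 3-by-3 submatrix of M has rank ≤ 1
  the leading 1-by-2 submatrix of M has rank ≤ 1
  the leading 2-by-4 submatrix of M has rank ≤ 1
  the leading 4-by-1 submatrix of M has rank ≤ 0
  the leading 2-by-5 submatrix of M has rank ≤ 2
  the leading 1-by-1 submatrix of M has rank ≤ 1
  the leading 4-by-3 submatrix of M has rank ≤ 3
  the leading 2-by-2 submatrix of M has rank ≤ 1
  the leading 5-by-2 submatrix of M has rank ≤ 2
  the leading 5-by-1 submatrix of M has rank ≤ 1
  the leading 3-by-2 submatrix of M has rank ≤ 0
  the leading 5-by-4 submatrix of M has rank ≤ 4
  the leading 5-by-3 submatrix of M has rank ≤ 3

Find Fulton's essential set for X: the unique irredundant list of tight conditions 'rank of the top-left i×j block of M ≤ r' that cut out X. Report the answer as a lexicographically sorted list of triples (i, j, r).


Computing R[i][j] = min implied NW-rank bound (n=5, 14 conditions):

  i=1: 0 | 0 | 1 | 1 | 1
  i=2: 0 | 0 | 1 | 1 | 2
  i=3: 0 | 0 | 1 | 2 | 3
  i=4: 0 | 1 | 2 | 3 | 4
  i=5: 1 | 2 | 3 | 4 | 5

hence w(1..5) = (3, 5, 4, 2, 1).

ℓ(w)=8; the 3 essential cells (i,j,r):

[(2, 4, 1), (3, 2, 0), (4, 1, 0)]


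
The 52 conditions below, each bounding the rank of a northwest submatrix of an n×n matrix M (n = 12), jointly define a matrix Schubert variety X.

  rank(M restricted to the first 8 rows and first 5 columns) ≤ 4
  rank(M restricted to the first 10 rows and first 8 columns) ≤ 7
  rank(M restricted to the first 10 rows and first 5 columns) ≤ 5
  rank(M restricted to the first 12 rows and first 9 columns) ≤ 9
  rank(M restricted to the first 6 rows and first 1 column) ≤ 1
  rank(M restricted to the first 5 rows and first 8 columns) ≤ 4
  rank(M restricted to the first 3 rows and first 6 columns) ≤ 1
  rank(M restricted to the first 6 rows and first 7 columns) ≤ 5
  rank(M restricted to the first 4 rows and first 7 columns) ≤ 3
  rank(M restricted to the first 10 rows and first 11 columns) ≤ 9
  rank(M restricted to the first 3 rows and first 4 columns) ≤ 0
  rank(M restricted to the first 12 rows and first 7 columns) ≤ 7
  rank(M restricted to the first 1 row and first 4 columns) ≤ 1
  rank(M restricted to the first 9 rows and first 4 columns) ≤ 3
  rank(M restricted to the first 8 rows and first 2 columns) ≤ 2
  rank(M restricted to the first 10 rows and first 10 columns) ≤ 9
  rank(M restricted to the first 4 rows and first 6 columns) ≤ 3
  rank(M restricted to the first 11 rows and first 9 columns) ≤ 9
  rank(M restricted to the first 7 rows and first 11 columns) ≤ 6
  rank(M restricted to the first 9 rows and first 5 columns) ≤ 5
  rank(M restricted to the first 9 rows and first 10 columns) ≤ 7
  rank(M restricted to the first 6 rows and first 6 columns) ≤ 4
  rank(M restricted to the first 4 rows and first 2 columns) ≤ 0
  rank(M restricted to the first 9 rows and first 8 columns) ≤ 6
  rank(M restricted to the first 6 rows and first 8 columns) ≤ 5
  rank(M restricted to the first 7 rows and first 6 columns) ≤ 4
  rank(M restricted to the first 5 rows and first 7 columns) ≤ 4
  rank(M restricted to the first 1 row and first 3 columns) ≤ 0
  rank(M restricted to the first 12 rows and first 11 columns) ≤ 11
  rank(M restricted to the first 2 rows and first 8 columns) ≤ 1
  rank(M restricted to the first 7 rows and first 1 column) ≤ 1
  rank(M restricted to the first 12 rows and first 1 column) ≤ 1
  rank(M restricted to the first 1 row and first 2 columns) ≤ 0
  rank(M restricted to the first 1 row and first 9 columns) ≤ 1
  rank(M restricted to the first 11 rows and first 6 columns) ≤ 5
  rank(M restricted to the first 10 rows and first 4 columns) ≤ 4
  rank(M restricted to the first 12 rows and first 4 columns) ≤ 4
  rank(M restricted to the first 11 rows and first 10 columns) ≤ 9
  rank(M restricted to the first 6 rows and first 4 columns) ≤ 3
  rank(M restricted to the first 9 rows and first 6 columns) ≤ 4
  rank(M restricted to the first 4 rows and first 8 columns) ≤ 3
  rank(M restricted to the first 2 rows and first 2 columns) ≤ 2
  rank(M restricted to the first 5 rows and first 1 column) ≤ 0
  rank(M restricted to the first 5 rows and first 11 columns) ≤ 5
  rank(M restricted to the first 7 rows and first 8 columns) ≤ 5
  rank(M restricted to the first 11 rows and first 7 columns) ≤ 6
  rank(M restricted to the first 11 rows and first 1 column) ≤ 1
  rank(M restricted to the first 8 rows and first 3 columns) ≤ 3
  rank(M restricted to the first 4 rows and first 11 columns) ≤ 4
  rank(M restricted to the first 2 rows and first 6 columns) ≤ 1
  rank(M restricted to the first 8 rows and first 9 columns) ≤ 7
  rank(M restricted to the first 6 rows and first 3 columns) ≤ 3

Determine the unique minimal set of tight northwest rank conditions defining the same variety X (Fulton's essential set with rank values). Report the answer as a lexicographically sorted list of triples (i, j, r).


Rank table r_w(12×12) implied by the 52 constraints:

  0 | 0 | 0 | 0 | 1 | 1 | 1 | 1 | 1 | 1 | 1 | 1
  0 | 0 | 0 | 0 | 1 | 1 | 1 | 1 | 2 | 2 | 2 | 2
  0 | 0 | 0 | 0 | 1 | 1 | 2 | 2 | 3 | 3 | 3 | 3
  0 | 0 | 1 | 1 | 2 | 2 | 3 | 3 | 4 | 4 | 4 | 4
  0 | 1 | 2 | 2 | 3 | 3 | 4 | 4 | 5 | 5 | 5 | 5
  1 | 2 | 3 | 3 | 4 | 4 | 5 | 5 | 6 | 6 | 6 | 6
  1 | 2 | 3 | 3 | 4 | 4 | 5 | 5 | 6 | 6 | 6 | 7
  1 | 2 | 3 | 3 | 4 | 4 | 5 | 6 | 7 | 7 | 7 | 8
  1 | 2 | 3 | 3 | 4 | 4 | 5 | 6 | 7 | 7 | 8 | 9
  1 | 2 | 3 | 4 | 5 | 5 | 6 | 7 | 8 | 8 | 9 | 10
  1 | 2 | 3 | 4 | 5 | 5 | 6 | 7 | 8 | 9 | 10 | 11
  1 | 2 | 3 | 4 | 5 | 6 | 7 | 8 | 9 | 10 | 11 | 12

second differences of R give the permutation w = (5, 9, 7, 3, 2, 1, 12, 8, 11, 4, 10, 6).

|D(w)|=30, |Ess(w)|=11:

[(2, 8, 1), (3, 4, 0), (3, 6, 1), (4, 2, 0), (5, 1, 0), (7, 8, 5), (7, 11, 6), (9, 4, 3), (9, 6, 4), (9, 10, 7), (11, 6, 5)]


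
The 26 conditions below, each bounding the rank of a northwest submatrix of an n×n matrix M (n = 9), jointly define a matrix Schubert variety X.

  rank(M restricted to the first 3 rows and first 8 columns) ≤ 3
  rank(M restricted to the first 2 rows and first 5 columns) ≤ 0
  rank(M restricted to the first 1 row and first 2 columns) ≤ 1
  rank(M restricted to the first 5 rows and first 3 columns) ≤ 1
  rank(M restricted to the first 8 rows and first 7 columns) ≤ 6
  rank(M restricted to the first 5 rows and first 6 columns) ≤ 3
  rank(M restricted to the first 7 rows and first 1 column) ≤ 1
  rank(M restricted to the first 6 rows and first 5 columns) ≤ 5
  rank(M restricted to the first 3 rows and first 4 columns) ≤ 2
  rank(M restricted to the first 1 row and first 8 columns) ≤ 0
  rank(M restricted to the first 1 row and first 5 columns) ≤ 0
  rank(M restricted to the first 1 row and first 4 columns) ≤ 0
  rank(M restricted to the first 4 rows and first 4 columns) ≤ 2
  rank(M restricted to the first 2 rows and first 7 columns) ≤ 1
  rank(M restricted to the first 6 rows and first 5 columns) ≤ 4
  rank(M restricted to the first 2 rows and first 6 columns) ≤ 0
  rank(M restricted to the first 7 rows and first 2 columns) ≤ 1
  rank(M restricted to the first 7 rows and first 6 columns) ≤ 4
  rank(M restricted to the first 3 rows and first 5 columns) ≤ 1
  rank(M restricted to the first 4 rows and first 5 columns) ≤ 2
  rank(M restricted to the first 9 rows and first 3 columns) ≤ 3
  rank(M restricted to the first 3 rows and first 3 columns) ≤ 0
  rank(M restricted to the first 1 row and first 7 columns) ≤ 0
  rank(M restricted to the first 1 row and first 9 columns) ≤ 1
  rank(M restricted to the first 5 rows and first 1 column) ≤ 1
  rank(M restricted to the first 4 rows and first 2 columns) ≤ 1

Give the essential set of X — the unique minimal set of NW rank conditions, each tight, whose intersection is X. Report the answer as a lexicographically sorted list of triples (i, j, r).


Rank table r_w(9×9) implied by the 26 constraints:

  i=1: 0 0 0 0 0 0 0 0 1
  i=2: 0 0 0 0 0 0 1 1 2
  i=3: 0 0 0 1 1 1 2 2 3
  i=4: 1 1 1 2 2 2 3 3 4
  i=5: 1 1 1 2 3 3 4 4 5
  i=6: 1 1 2 3 4 4 5 5 6
  i=7: 1 1 2 3 4 4 5 6 7
  i=8: 1 2 3 4 5 5 6 7 8
  i=9: 1 2 3 4 5 6 7 8 9

hence w(1..9) = (9, 7, 4, 1, 5, 3, 8, 2, 6).

Fulton essential set (6 of the 22 Rothe cells):

[(1, 8, 0), (2, 6, 0), (3, 3, 0), (5, 3, 1), (7, 2, 1), (7, 6, 4)]


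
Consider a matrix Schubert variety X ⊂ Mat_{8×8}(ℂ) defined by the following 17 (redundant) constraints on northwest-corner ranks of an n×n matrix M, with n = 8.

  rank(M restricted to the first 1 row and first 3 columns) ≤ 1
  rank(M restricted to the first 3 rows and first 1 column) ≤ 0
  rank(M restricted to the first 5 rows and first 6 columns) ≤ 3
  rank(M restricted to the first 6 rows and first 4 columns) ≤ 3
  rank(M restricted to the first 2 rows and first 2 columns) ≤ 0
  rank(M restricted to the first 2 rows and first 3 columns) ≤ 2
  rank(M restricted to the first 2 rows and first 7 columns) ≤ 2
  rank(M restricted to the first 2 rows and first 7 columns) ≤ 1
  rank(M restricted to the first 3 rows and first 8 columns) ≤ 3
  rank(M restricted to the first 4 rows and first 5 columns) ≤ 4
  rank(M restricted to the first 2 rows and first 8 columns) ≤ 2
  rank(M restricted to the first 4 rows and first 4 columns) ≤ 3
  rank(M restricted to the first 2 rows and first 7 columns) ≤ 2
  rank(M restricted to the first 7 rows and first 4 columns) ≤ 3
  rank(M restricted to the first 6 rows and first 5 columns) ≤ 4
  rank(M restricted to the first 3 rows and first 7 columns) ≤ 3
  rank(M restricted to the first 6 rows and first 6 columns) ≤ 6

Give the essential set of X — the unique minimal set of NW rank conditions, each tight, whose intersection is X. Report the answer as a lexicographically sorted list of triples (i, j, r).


Propagating the 17 rank bounds to every northwest block:

  i=1: 0 | 0 | 1 | 1 | 1 | 1 | 1 | 1
  i=2: 0 | 0 | 1 | 1 | 1 | 1 | 1 | 2
  i=3: 0 | 1 | 2 | 2 | 2 | 2 | 2 | 3
  i=4: 1 | 2 | 3 | 3 | 3 | 3 | 3 | 4
  i=5: 1 | 2 | 3 | 3 | 3 | 3 | 4 | 5
  i=6: 1 | 2 | 3 | 3 | 4 | 4 | 5 | 6
  i=7: 1 | 2 | 3 | 3 | 4 | 5 | 6 | 7
  i=8: 1 | 2 | 3 | 4 | 5 | 6 | 7 | 8

giving w = (3, 8, 2, 1, 7, 5, 6, 4) via Δ²R.

5 SE-corners of the 14-cell Rothe diagram give Ess(w):

[(2, 2, 0), (2, 7, 1), (3, 1, 0), (5, 6, 3), (7, 4, 3)]


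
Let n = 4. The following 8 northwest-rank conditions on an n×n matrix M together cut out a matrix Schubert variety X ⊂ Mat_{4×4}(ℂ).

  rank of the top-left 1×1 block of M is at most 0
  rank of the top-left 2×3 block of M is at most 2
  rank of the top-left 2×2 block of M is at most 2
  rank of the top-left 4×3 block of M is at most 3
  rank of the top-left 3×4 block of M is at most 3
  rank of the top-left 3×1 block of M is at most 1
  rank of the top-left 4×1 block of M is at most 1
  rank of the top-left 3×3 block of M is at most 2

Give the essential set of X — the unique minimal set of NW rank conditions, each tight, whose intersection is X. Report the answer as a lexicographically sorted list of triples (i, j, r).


Reconstructing r_w from the 8 given conditions:

  R[1]: 0, 1, 1, 1
  R[2]: 1, 2, 2, 2
  R[3]: 1, 2, 2, 3
  R[4]: 1, 2, 3, 4

giving w = (2, 1, 4, 3) via Δ²R.

ℓ(w)=2; the 2 essential cells (i,j,r):

[(1, 1, 0), (3, 3, 2)]


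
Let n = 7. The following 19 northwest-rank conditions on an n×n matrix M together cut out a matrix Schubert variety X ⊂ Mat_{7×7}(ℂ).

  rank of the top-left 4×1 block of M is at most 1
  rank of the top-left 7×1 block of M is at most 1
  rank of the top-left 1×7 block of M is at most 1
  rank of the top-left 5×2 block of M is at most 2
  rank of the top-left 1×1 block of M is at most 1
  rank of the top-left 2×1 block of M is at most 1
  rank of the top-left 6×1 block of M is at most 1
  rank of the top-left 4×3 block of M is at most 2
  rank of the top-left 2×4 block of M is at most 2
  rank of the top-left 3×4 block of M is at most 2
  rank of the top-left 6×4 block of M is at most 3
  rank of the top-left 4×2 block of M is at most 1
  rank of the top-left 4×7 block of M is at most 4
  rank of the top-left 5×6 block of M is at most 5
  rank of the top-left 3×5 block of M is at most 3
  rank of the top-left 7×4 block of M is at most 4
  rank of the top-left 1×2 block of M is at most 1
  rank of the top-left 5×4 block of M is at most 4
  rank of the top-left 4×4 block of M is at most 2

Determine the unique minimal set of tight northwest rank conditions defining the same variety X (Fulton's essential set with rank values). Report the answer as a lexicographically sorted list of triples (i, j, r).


Recovering R(i,j) via the rank-extension bound from the 19 conditions:

  R[1]: 1, 1, 1, 1, 1, 1, 1
  R[2]: 1, 1, 2, 2, 2, 2, 2
  R[3]: 1, 1, 2, 2, 3, 3, 3
  R[4]: 1, 1, 2, 2, 3, 4, 4
  R[5]: 1, 2, 3, 3, 4, 5, 5
  R[6]: 1, 2, 3, 3, 4, 5, 6
  R[7]: 1, 2, 3, 4, 5, 6, 7

the unique w with this rank table is (1, 3, 5, 6, 2, 7, 4).

Fulton essential set (3 of the 6 Rothe cells):

[(4, 2, 1), (4, 4, 2), (6, 4, 3)]


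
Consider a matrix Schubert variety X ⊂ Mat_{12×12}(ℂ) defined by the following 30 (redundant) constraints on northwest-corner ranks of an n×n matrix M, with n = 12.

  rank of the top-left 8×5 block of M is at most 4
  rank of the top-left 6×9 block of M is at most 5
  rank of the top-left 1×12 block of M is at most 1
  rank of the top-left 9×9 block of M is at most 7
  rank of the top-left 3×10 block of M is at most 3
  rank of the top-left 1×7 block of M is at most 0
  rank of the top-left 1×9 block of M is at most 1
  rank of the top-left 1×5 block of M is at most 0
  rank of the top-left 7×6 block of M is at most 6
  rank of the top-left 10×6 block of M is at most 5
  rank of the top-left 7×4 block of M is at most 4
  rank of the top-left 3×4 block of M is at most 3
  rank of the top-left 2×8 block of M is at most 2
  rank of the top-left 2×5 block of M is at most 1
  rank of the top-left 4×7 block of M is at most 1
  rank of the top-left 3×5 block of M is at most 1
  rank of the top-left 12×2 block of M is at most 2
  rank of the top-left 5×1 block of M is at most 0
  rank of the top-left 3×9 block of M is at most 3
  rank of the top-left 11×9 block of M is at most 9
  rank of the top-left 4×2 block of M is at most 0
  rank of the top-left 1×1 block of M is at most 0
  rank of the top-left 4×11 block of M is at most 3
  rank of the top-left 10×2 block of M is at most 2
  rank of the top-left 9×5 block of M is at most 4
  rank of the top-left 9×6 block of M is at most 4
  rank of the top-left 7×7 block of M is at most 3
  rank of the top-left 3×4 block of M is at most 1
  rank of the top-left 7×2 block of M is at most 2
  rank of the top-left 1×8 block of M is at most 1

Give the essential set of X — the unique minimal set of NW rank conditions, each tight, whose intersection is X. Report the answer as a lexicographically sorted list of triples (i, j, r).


Reconstructing r_w from the 30 given conditions:

  i=1: 0  0  0  0  0  0  0  1  1  1  1  1
  i=2: 0  0  1  1  1  1  1  2  2  2  2  2
  i=3: 0  0  1  1  1  1  1  2  3  3  3  3
  i=4: 0  0  1  1  1  1  1  2  3  3  3  4
  i=5: 0  1  2  2  2  2  2  3  4  4  4  5
  i=6: 1  2  3  3  3  3  3  4  5  5  5  6
  i=7: 1  2  3  3  3  3  3  4  5  6  6  7
  i=8: 1  2  3  4  4  4  4  5  6  7  7  8
  i=9: 1  2  3  4  4  4  5  6  7  8  8  9
  i=10: 1  2  3  4  5  5  6  7  8  9  9  10
  i=11: 1  2  3  4  5  6  7  8  9  10  10  11
  i=12: 1  2  3  4  5  6  7  8  9  10  11  12

giving w = (8, 3, 9, 12, 2, 1, 10, 4, 7, 5, 6, 11) via Δ²R.

ℓ(w)=30; the 7 essential cells (i,j,r):

[(1, 7, 0), (4, 2, 0), (4, 7, 1), (4, 11, 3), (5, 1, 0), (7, 7, 3), (9, 6, 4)]


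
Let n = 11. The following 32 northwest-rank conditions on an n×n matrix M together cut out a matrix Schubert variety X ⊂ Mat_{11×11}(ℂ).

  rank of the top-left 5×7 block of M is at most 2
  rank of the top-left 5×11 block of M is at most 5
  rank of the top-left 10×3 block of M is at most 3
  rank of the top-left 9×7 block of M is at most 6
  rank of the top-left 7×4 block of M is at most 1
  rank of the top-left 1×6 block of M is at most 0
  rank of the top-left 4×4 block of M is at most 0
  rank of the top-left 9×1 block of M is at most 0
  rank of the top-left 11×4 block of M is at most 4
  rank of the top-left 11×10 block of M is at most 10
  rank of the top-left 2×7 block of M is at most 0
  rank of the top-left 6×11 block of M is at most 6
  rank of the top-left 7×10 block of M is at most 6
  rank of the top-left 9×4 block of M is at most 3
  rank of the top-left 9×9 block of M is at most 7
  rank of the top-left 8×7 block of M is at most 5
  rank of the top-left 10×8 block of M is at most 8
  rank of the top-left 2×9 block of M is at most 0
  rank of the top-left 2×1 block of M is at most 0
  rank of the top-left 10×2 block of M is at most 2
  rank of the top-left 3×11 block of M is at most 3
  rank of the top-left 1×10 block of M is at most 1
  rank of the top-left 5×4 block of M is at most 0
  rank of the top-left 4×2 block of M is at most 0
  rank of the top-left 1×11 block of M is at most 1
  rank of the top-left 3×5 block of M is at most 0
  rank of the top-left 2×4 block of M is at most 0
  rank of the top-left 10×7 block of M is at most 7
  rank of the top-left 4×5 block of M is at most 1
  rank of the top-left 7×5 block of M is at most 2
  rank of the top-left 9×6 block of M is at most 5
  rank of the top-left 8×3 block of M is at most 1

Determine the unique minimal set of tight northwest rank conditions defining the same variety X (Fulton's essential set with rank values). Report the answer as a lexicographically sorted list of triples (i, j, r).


Rank table r_w(11×11) implied by the 32 constraints:

  i=1: 0, 0, 0, 0, 0, 0, 0, 0, 0, 1, 1
  i=2: 0, 0, 0, 0, 0, 0, 0, 0, 0, 1, 2
  i=3: 0, 0, 0, 0, 0, 1, 1, 1, 1, 2, 3
  i=4: 0, 0, 0, 0, 1, 2, 2, 2, 2, 3, 4
  i=5: 0, 0, 0, 0, 1, 2, 2, 3, 3, 4, 5
  i=6: 0, 1, 1, 1, 2, 3, 3, 4, 4, 5, 6
  i=7: 0, 1, 1, 1, 2, 3, 4, 5, 5, 6, 7
  i=8: 0, 1, 1, 2, 3, 4, 5, 6, 6, 7, 8
  i=9: 0, 1, 2, 3, 4, 5, 6, 7, 7, 8, 9
  i=10: 1, 2, 3, 4, 5, 6, 7, 8, 8, 9, 10
  i=11: 1, 2, 3, 4, 5, 6, 7, 8, 9, 10, 11

reading off 1-entries of Δ²R: w = (10, 11, 6, 5, 8, 2, 7, 4, 3, 1, 9).

ℓ(w)=39; the 7 essential cells (i,j,r):

[(2, 9, 0), (3, 5, 0), (5, 4, 0), (5, 7, 2), (7, 4, 1), (8, 3, 1), (9, 1, 0)]


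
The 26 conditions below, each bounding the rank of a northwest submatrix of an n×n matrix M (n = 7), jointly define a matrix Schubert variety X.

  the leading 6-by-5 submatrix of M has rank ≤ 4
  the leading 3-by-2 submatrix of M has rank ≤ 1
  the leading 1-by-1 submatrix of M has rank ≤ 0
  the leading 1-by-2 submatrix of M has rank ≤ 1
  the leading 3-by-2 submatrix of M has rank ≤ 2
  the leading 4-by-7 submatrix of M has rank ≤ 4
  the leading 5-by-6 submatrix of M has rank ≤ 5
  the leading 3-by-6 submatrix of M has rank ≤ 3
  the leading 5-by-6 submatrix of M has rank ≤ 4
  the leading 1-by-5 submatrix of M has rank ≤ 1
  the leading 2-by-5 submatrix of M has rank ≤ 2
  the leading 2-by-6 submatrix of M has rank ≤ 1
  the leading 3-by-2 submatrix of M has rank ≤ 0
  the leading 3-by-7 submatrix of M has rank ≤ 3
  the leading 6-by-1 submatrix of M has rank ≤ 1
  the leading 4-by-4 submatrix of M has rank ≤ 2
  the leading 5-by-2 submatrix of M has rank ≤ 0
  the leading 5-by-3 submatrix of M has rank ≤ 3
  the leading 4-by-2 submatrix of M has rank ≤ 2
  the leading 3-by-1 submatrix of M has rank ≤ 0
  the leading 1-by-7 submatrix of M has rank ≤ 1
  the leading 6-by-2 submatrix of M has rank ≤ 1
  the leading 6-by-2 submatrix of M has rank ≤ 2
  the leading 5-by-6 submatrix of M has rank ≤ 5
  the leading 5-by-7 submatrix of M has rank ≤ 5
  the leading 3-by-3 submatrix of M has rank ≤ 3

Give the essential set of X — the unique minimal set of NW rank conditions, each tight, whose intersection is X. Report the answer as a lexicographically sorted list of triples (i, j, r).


Recovering R(i,j) via the rank-extension bound from the 26 conditions:

  R[1]: 0  0  1  1  1  1  1
  R[2]: 0  0  1  1  1  1  2
  R[3]: 0  0  1  2  2  2  3
  R[4]: 0  0  1  2  3  3  4
  R[5]: 0  0  1  2  3  4  5
  R[6]: 1  1  2  3  4  5  6
  R[7]: 1  2  3  4  5  6  7

giving w = (3, 7, 4, 5, 6, 1, 2) via Δ²R.

2 SE-corners of the 13-cell Rothe diagram give Ess(w):

[(2, 6, 1), (5, 2, 0)]


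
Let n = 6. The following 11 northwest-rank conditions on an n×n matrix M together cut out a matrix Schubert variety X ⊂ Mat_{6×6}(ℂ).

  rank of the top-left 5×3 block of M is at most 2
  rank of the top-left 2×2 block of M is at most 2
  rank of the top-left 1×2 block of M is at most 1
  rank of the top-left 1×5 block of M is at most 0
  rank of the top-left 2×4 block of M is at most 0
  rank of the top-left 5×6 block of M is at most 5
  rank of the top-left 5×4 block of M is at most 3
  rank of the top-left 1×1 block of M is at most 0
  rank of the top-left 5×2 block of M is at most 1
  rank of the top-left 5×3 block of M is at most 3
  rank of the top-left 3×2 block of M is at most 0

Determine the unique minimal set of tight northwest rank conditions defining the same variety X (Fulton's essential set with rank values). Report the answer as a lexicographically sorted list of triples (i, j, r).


Recovering R(i,j) via the rank-extension bound from the 11 conditions:

  0, 0, 0, 0, 0, 1
  0, 0, 0, 0, 1, 2
  0, 0, 1, 1, 2, 3
  1, 1, 2, 2, 3, 4
  1, 1, 2, 3, 4, 5
  1, 2, 3, 4, 5, 6

the unique w with this rank table is (6, 5, 3, 1, 4, 2).

ℓ(w)=12; the 4 essential cells (i,j,r):

[(1, 5, 0), (2, 4, 0), (3, 2, 0), (5, 2, 1)]


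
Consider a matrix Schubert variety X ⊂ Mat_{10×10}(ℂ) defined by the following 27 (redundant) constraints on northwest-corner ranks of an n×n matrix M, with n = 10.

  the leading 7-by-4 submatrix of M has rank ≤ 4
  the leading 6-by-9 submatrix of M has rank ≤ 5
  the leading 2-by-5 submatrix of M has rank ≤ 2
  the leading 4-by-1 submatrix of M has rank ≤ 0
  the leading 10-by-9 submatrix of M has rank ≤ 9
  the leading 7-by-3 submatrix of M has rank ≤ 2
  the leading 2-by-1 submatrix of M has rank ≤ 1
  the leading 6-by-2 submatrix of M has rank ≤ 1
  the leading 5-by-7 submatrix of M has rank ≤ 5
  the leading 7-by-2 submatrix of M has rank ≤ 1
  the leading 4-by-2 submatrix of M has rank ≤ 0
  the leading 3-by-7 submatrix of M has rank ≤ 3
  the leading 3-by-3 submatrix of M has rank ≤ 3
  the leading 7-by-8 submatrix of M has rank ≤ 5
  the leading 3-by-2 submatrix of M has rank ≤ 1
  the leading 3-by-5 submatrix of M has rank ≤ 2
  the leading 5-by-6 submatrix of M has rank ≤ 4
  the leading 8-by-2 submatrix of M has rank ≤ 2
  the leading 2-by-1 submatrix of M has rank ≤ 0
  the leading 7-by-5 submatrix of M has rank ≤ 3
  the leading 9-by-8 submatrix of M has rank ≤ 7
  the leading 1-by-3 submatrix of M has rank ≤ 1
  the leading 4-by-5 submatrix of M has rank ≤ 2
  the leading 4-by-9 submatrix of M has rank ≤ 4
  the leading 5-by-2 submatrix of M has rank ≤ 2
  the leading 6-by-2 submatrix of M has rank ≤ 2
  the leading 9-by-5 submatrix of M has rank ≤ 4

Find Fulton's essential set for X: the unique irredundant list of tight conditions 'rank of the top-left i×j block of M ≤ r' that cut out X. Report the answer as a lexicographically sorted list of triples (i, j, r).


Reconstructing r_w from the 27 given conditions:

  i=1: 0, 0, 1, 1, 1, 1, 1, 1, 1, 1
  i=2: 0, 0, 1, 2, 2, 2, 2, 2, 2, 2
  i=3: 0, 0, 1, 2, 2, 3, 3, 3, 3, 3
  i=4: 0, 0, 1, 2, 2, 3, 4, 4, 4, 4
  i=5: 1, 1, 2, 3, 3, 4, 5, 5, 5, 5
  i=6: 1, 1, 2, 3, 3, 4, 5, 5, 5, 6
  i=7: 1, 1, 2, 3, 3, 4, 5, 5, 6, 7
  i=8: 1, 2, 3, 4, 4, 5, 6, 6, 7, 8
  i=9: 1, 2, 3, 4, 4, 5, 6, 7, 8, 9
  i=10: 1, 2, 3, 4, 5, 6, 7, 8, 9, 10

the unique w with this rank table is (3, 4, 6, 7, 1, 10, 9, 2, 8, 5).

|D(w)|=18, |Ess(w)|=7:

[(4, 2, 0), (4, 5, 2), (6, 9, 5), (7, 2, 1), (7, 5, 3), (7, 8, 5), (9, 5, 4)]


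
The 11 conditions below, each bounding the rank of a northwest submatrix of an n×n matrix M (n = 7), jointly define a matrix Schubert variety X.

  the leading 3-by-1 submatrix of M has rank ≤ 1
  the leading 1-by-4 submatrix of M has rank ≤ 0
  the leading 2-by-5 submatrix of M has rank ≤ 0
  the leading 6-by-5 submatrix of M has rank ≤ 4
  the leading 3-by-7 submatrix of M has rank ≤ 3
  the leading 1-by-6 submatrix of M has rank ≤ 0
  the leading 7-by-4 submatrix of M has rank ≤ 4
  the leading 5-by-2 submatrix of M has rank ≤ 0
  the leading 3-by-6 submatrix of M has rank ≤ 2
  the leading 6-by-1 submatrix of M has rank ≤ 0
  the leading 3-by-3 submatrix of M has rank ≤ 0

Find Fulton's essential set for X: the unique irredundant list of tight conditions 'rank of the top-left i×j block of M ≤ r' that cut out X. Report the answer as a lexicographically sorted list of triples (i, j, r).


Rank table r_w(7×7) implied by the 11 constraints:

  row 1: 0, 0, 0, 0, 0, 0, 1
  row 2: 0, 0, 0, 0, 0, 1, 2
  row 3: 0, 0, 0, 1, 1, 2, 3
  row 4: 0, 0, 1, 2, 2, 3, 4
  row 5: 0, 0, 1, 2, 3, 4, 5
  row 6: 0, 1, 2, 3, 4, 5, 6
  row 7: 1, 2, 3, 4, 5, 6, 7

hence w(1..7) = (7, 6, 4, 3, 5, 2, 1).

Rothe diagram D(w) (19 cells), 5 SE-corners (essential conditions):

[(1, 6, 0), (2, 5, 0), (3, 3, 0), (5, 2, 0), (6, 1, 0)]
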